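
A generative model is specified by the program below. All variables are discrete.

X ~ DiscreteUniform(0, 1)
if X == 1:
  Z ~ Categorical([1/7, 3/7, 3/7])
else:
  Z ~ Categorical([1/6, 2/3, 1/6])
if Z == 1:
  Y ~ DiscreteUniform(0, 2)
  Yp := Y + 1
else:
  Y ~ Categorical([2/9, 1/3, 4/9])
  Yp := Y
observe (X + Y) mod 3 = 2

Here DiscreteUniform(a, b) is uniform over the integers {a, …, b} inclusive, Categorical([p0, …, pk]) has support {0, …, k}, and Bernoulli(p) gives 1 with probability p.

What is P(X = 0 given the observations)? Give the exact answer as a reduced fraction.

Enumerate traces; 6 have nonzero weight after conditioning:
  (X=0, Z=0, Y=2) weight 1/27
  (X=0, Z=1, Y=2) weight 1/9
  (X=0, Z=2, Y=2) weight 1/27
  (X=1, Z=0, Y=1) weight 1/42
  (X=1, Z=1, Y=1) weight 1/14
  (X=1, Z=2, Y=1) weight 1/14
Group by X:
  weight(X=0) = 5/27
  weight(X=1) = 1/6
Total weight = 5/27 + 1/6 = 19/54
P(X=0 | obs) = 5/27 / 19/54 = 10/19
P(X=1 | obs) = 1/6 / 19/54 = 9/19

P(X = 0 | obs) = 10/19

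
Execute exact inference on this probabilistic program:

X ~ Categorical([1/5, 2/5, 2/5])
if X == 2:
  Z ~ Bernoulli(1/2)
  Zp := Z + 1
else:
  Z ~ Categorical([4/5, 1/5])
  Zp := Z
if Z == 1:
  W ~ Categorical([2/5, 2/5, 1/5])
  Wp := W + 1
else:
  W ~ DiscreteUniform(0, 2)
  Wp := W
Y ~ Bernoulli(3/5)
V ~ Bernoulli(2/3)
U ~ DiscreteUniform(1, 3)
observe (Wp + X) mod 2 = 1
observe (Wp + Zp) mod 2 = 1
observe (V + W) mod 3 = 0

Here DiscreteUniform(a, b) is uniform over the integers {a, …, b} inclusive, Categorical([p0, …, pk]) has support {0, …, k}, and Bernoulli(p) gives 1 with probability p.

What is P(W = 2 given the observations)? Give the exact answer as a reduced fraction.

P(W = 2 | obs) = 1/2

Enumerate traces; 12 have nonzero weight after conditioning:
  (X=2, Z=1, W=0, Y=0, V=0, U=1) weight 4/1125
  (X=2, Z=1, W=0, Y=0, V=0, U=2) weight 4/1125
  (X=2, Z=1, W=0, Y=0, V=0, U=3) weight 4/1125
  (X=2, Z=1, W=0, Y=1, V=0, U=1) weight 2/375
  (X=2, Z=1, W=0, Y=1, V=0, U=2) weight 2/375
  (X=2, Z=1, W=0, Y=1, V=0, U=3) weight 2/375
  (X=2, Z=1, W=2, Y=0, V=1, U=1) weight 4/1125
  (X=2, Z=1, W=2, Y=0, V=1, U=2) weight 4/1125
  … 4 more
Group by W:
  weight(W=0) = 2/75
  weight(W=2) = 2/75
Total weight = 2/75 + 2/75 = 4/75
P(W=0 | obs) = 2/75 / 4/75 = 1/2
P(W=2 | obs) = 2/75 / 4/75 = 1/2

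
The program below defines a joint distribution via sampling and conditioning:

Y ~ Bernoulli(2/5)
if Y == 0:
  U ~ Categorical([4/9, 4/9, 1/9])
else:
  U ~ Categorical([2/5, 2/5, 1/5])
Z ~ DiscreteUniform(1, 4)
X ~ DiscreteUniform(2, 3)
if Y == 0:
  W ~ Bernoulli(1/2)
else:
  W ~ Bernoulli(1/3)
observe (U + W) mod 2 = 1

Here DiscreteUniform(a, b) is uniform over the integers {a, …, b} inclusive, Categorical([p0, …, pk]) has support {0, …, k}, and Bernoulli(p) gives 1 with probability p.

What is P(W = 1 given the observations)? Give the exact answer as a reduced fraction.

P(W = 1 | obs) = 37/73

Enumerate traces; 48 have nonzero weight after conditioning:
  (Y=0, U=0, Z=1, X=2, W=1) weight 1/60
  (Y=0, U=0, Z=1, X=3, W=1) weight 1/60
  (Y=0, U=0, Z=2, X=2, W=1) weight 1/60
  (Y=0, U=0, Z=2, X=3, W=1) weight 1/60
  (Y=0, U=0, Z=3, X=2, W=1) weight 1/60
  (Y=0, U=0, Z=3, X=3, W=1) weight 1/60
  (Y=0, U=0, Z=4, X=2, W=1) weight 1/60
  (Y=0, U=0, Z=4, X=3, W=1) weight 1/60
  (Y=0, U=1, Z=1, X=2, W=0) weight 1/60
  … 39 more
Group by W:
  weight(W=0) = 6/25
  weight(W=1) = 37/150
Total weight = 6/25 + 37/150 = 73/150
P(W=0 | obs) = 6/25 / 73/150 = 36/73
P(W=1 | obs) = 37/150 / 73/150 = 37/73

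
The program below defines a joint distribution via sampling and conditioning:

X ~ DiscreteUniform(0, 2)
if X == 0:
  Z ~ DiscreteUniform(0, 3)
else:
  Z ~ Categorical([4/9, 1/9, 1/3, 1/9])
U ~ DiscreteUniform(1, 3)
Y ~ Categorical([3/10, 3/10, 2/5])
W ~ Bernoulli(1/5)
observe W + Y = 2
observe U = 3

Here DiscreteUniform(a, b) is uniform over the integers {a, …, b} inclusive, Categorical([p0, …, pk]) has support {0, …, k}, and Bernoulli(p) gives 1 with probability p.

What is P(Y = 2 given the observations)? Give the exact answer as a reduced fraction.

P(Y = 2 | obs) = 16/19

Enumerate traces; 24 have nonzero weight after conditioning:
  (X=0, Z=0, U=3, Y=1, W=1) weight 1/600
  (X=0, Z=0, U=3, Y=2, W=0) weight 2/225
  (X=0, Z=1, U=3, Y=1, W=1) weight 1/600
  (X=0, Z=1, U=3, Y=2, W=0) weight 2/225
  (X=0, Z=2, U=3, Y=1, W=1) weight 1/600
  (X=0, Z=2, U=3, Y=2, W=0) weight 2/225
  (X=0, Z=3, U=3, Y=1, W=1) weight 1/600
  (X=0, Z=3, U=3, Y=2, W=0) weight 2/225
  … 16 more
Group by Y:
  weight(Y=1) = 1/50
  weight(Y=2) = 8/75
Total weight = 1/50 + 8/75 = 19/150
P(Y=1 | obs) = 1/50 / 19/150 = 3/19
P(Y=2 | obs) = 8/75 / 19/150 = 16/19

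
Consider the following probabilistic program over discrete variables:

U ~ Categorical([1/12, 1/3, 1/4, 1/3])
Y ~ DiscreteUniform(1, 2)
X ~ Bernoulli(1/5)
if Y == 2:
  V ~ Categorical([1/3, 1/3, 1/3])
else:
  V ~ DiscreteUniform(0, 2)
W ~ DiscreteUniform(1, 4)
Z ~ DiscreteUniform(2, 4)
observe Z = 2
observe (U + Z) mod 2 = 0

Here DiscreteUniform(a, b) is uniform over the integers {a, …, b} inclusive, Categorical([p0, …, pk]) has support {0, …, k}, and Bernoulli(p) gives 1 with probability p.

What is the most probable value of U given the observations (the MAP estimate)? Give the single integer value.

Enumerate traces; 96 have nonzero weight after conditioning:
  (U=0, Y=1, X=0, V=0, W=1, Z=2) weight 1/1080
  (U=0, Y=1, X=0, V=0, W=2, Z=2) weight 1/1080
  (U=0, Y=1, X=0, V=0, W=3, Z=2) weight 1/1080
  (U=0, Y=1, X=0, V=0, W=4, Z=2) weight 1/1080
  (U=0, Y=1, X=0, V=1, W=1, Z=2) weight 1/1080
  (U=0, Y=1, X=0, V=1, W=2, Z=2) weight 1/1080
  (U=0, Y=1, X=0, V=1, W=3, Z=2) weight 1/1080
  (U=0, Y=1, X=0, V=1, W=4, Z=2) weight 1/1080
  (U=2, Y=1, X=0, V=0, W=1, Z=2) weight 1/360
  … 87 more
Group by U:
  weight(U=0) = 1/36
  weight(U=2) = 1/12
Total weight = 1/36 + 1/12 = 1/9
P(U=0 | obs) = 1/36 / 1/9 = 1/4
P(U=2 | obs) = 1/12 / 1/9 = 3/4
argmax = 2

argmax_v P(U = v | obs) = 2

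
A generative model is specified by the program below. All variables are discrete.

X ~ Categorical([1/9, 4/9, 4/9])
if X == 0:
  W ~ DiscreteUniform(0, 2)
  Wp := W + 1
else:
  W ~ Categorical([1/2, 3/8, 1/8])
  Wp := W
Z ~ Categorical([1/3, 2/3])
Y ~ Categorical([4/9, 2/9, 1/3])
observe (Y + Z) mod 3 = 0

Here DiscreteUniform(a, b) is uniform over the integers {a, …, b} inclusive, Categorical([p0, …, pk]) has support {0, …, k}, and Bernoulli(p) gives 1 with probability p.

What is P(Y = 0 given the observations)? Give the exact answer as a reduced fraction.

P(Y = 0 | obs) = 2/5

Enumerate traces; 18 have nonzero weight after conditioning:
  (X=0, W=0, Z=0, Y=0) weight 4/729
  (X=0, W=0, Z=1, Y=2) weight 2/243
  (X=0, W=1, Z=0, Y=0) weight 4/729
  (X=0, W=1, Z=1, Y=2) weight 2/243
  (X=0, W=2, Z=0, Y=0) weight 4/729
  (X=0, W=2, Z=1, Y=2) weight 2/243
  (X=1, W=0, Z=0, Y=0) weight 8/243
  (X=1, W=0, Z=1, Y=2) weight 4/81
  … 10 more
Group by Y:
  weight(Y=0) = 4/27
  weight(Y=2) = 2/9
Total weight = 4/27 + 2/9 = 10/27
P(Y=0 | obs) = 4/27 / 10/27 = 2/5
P(Y=2 | obs) = 2/9 / 10/27 = 3/5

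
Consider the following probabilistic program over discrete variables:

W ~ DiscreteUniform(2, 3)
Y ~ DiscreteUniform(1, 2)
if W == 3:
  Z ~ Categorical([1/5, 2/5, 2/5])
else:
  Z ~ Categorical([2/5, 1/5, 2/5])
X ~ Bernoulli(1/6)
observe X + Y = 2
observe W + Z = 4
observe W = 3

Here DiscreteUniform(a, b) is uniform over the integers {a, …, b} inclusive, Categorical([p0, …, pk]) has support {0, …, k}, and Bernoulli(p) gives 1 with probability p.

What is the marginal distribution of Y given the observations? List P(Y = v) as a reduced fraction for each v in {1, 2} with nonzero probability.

Enumerate traces; 2 have nonzero weight after conditioning:
  (W=3, Y=1, Z=1, X=1) weight 1/60
  (W=3, Y=2, Z=1, X=0) weight 1/12
Group by Y:
  weight(Y=1) = 1/60
  weight(Y=2) = 1/12
Total weight = 1/60 + 1/12 = 1/10
P(Y=1 | obs) = 1/60 / 1/10 = 1/6
P(Y=2 | obs) = 1/12 / 1/10 = 5/6

P(Y=1) = 1/6, P(Y=2) = 5/6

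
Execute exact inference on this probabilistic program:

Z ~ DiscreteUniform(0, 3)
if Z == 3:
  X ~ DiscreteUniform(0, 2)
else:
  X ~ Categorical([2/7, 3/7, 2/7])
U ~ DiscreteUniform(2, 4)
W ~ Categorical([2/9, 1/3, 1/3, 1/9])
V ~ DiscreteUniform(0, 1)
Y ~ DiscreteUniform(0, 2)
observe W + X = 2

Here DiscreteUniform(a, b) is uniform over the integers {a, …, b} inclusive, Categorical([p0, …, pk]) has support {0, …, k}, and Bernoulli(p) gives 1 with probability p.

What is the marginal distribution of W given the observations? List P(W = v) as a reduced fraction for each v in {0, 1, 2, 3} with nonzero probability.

Enumerate traces; 216 have nonzero weight after conditioning:
  (Z=0, X=0, U=2, W=2, V=0, Y=0) weight 1/756
  (Z=0, X=0, U=2, W=2, V=0, Y=1) weight 1/756
  (Z=0, X=0, U=2, W=2, V=0, Y=2) weight 1/756
  (Z=0, X=0, U=2, W=2, V=1, Y=0) weight 1/756
  (Z=0, X=0, U=2, W=2, V=1, Y=1) weight 1/756
  (Z=0, X=0, U=2, W=2, V=1, Y=2) weight 1/756
  (Z=0, X=0, U=3, W=2, V=0, Y=0) weight 1/756
  (Z=0, X=0, U=3, W=2, V=0, Y=1) weight 1/756
  (Z=0, X=1, U=2, W=1, V=0, Y=0) weight 1/504
  (Z=0, X=2, U=2, W=0, V=0, Y=0) weight 1/1134
  … 206 more
Group by W:
  weight(W=0) = 25/378
  weight(W=1) = 17/126
  weight(W=2) = 25/252
Total weight = 25/378 + 17/126 + 25/252 = 227/756
P(W=0 | obs) = 25/378 / 227/756 = 50/227
P(W=1 | obs) = 17/126 / 227/756 = 102/227
P(W=2 | obs) = 25/252 / 227/756 = 75/227

P(W=0) = 50/227, P(W=1) = 102/227, P(W=2) = 75/227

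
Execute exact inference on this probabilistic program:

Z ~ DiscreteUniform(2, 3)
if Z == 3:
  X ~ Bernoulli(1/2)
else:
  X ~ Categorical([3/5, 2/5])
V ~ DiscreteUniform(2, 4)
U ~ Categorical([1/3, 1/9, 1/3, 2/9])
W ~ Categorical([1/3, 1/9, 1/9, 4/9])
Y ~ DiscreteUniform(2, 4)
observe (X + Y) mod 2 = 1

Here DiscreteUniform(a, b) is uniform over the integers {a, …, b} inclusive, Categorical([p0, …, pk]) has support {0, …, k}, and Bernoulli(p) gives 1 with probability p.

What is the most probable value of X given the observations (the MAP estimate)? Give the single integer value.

argmax_v P(X = v | obs) = 1

Enumerate traces; 288 have nonzero weight after conditioning:
  (Z=2, X=0, V=2, U=0, W=0, Y=3) weight 1/270
  (Z=2, X=0, V=2, U=0, W=1, Y=3) weight 1/810
  (Z=2, X=0, V=2, U=0, W=2, Y=3) weight 1/810
  (Z=2, X=0, V=2, U=0, W=3, Y=3) weight 2/405
  (Z=2, X=0, V=2, U=1, W=0, Y=3) weight 1/810
  (Z=2, X=0, V=2, U=1, W=1, Y=3) weight 1/2430
  (Z=2, X=0, V=2, U=1, W=2, Y=3) weight 1/2430
  (Z=2, X=0, V=2, U=1, W=3, Y=3) weight 2/1215
  (Z=2, X=1, V=2, U=0, W=0, Y=2) weight 1/405
  … 279 more
Group by X:
  weight(X=0) = 11/60
  weight(X=1) = 3/10
Total weight = 11/60 + 3/10 = 29/60
P(X=0 | obs) = 11/60 / 29/60 = 11/29
P(X=1 | obs) = 3/10 / 29/60 = 18/29
argmax = 1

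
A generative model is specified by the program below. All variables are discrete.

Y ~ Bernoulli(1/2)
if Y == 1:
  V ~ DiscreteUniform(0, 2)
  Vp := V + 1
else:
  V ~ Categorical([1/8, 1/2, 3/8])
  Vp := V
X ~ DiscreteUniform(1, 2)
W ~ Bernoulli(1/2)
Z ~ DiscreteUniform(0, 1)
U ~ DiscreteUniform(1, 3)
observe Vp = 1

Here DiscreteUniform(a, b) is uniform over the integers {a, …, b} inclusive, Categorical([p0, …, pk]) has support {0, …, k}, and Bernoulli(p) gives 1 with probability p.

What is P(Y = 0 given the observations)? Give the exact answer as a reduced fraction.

Enumerate traces; 48 have nonzero weight after conditioning:
  (Y=0, V=1, X=1, W=0, Z=0, U=1) weight 1/96
  (Y=0, V=1, X=1, W=0, Z=0, U=2) weight 1/96
  (Y=0, V=1, X=1, W=0, Z=0, U=3) weight 1/96
  (Y=0, V=1, X=1, W=0, Z=1, U=1) weight 1/96
  (Y=0, V=1, X=1, W=0, Z=1, U=2) weight 1/96
  (Y=0, V=1, X=1, W=0, Z=1, U=3) weight 1/96
  (Y=0, V=1, X=1, W=1, Z=0, U=1) weight 1/96
  (Y=0, V=1, X=1, W=1, Z=0, U=2) weight 1/96
  (Y=1, V=0, X=1, W=0, Z=0, U=1) weight 1/144
  … 39 more
Group by Y:
  weight(Y=0) = 1/4
  weight(Y=1) = 1/6
Total weight = 1/4 + 1/6 = 5/12
P(Y=0 | obs) = 1/4 / 5/12 = 3/5
P(Y=1 | obs) = 1/6 / 5/12 = 2/5

P(Y = 0 | obs) = 3/5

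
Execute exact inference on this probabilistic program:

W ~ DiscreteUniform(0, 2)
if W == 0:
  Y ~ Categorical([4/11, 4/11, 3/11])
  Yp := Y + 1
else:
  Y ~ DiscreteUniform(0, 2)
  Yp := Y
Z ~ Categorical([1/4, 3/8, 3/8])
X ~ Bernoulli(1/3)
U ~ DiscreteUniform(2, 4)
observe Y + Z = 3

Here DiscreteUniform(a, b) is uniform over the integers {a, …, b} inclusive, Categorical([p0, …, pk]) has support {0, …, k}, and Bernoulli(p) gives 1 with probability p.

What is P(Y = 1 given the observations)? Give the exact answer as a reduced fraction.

P(Y = 1 | obs) = 34/65

Enumerate traces; 36 have nonzero weight after conditioning:
  (W=0, Y=1, Z=2, X=0, U=2) weight 1/99
  (W=0, Y=1, Z=2, X=0, U=3) weight 1/99
  (W=0, Y=1, Z=2, X=0, U=4) weight 1/99
  (W=0, Y=1, Z=2, X=1, U=2) weight 1/198
  (W=0, Y=1, Z=2, X=1, U=3) weight 1/198
  (W=0, Y=1, Z=2, X=1, U=4) weight 1/198
  (W=0, Y=2, Z=1, X=0, U=2) weight 1/132
  (W=0, Y=2, Z=1, X=0, U=3) weight 1/132
  … 28 more
Group by Y:
  weight(Y=1) = 17/132
  weight(Y=2) = 31/264
Total weight = 17/132 + 31/264 = 65/264
P(Y=1 | obs) = 17/132 / 65/264 = 34/65
P(Y=2 | obs) = 31/264 / 65/264 = 31/65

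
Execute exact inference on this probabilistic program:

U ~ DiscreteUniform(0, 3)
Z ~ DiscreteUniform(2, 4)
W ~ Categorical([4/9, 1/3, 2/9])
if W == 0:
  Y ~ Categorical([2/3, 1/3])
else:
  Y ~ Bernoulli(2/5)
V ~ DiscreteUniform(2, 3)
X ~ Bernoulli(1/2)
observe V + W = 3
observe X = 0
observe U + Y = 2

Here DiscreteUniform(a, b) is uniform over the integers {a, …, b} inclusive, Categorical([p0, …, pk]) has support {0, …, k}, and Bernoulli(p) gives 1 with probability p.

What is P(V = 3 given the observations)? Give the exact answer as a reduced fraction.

P(V = 3 | obs) = 4/7

Enumerate traces; 12 have nonzero weight after conditioning:
  (U=1, Z=2, W=0, Y=1, V=3, X=0) weight 1/324
  (U=1, Z=2, W=1, Y=1, V=2, X=0) weight 1/360
  (U=1, Z=3, W=0, Y=1, V=3, X=0) weight 1/324
  (U=1, Z=3, W=1, Y=1, V=2, X=0) weight 1/360
  (U=1, Z=4, W=0, Y=1, V=3, X=0) weight 1/324
  (U=1, Z=4, W=1, Y=1, V=2, X=0) weight 1/360
  (U=2, Z=2, W=0, Y=0, V=3, X=0) weight 1/162
  (U=2, Z=2, W=1, Y=0, V=2, X=0) weight 1/240
  … 4 more
Group by V:
  weight(V=2) = 1/48
  weight(V=3) = 1/36
Total weight = 1/48 + 1/36 = 7/144
P(V=2 | obs) = 1/48 / 7/144 = 3/7
P(V=3 | obs) = 1/36 / 7/144 = 4/7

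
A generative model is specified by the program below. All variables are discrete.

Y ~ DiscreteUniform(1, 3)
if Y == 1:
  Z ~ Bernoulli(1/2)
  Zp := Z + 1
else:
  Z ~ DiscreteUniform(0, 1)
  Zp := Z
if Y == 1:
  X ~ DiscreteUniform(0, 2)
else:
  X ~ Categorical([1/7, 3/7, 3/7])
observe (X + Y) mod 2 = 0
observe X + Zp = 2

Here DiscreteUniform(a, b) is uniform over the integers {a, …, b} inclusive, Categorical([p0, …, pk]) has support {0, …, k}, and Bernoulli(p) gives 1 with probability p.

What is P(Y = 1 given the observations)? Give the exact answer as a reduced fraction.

Enumerate traces; 3 have nonzero weight after conditioning:
  (Y=1, Z=0, X=1) weight 1/18
  (Y=2, Z=0, X=2) weight 1/14
  (Y=3, Z=1, X=1) weight 1/14
Group by Y:
  weight(Y=1) = 1/18
  weight(Y=2) = 1/14
  weight(Y=3) = 1/14
Total weight = 1/18 + 1/14 + 1/14 = 25/126
P(Y=1 | obs) = 1/18 / 25/126 = 7/25
P(Y=2 | obs) = 1/14 / 25/126 = 9/25
P(Y=3 | obs) = 1/14 / 25/126 = 9/25

P(Y = 1 | obs) = 7/25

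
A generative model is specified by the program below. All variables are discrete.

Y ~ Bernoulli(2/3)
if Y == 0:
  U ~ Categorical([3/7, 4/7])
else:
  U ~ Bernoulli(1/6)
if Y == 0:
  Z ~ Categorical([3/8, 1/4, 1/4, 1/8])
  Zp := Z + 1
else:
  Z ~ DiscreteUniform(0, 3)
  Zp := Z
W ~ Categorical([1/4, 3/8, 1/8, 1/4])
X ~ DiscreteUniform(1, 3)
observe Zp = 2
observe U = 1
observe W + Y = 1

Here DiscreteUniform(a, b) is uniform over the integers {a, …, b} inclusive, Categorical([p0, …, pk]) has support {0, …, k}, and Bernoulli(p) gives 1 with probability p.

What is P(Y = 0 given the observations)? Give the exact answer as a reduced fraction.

Enumerate traces; 6 have nonzero weight after conditioning:
  (Y=0, U=1, Z=1, W=1, X=1) weight 1/168
  (Y=0, U=1, Z=1, W=1, X=2) weight 1/168
  (Y=0, U=1, Z=1, W=1, X=3) weight 1/168
  (Y=1, U=1, Z=2, W=0, X=1) weight 1/432
  (Y=1, U=1, Z=2, W=0, X=2) weight 1/432
  (Y=1, U=1, Z=2, W=0, X=3) weight 1/432
Group by Y:
  weight(Y=0) = 1/56
  weight(Y=1) = 1/144
Total weight = 1/56 + 1/144 = 25/1008
P(Y=0 | obs) = 1/56 / 25/1008 = 18/25
P(Y=1 | obs) = 1/144 / 25/1008 = 7/25

P(Y = 0 | obs) = 18/25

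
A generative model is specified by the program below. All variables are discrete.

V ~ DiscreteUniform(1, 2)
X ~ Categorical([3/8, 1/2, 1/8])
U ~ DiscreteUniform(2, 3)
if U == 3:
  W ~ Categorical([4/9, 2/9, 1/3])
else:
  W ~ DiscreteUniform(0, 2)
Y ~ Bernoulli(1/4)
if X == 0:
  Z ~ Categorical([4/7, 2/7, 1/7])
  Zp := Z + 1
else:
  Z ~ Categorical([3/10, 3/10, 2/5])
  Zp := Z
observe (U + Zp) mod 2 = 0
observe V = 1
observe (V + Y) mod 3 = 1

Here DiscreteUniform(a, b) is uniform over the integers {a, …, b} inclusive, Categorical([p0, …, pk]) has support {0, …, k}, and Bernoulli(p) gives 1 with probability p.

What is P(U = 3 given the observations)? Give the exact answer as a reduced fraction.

Enumerate traces; 27 have nonzero weight after conditioning:
  (V=1, X=0, U=2, W=0, Y=0, Z=1) weight 3/448
  (V=1, X=0, U=2, W=1, Y=0, Z=1) weight 3/448
  (V=1, X=0, U=2, W=2, Y=0, Z=1) weight 3/448
  (V=1, X=0, U=3, W=0, Y=0, Z=0) weight 1/56
  (V=1, X=0, U=3, W=0, Y=0, Z=2) weight 1/224
  (V=1, X=0, U=3, W=1, Y=0, Z=0) weight 1/112
  (V=1, X=0, U=3, W=1, Y=0, Z=2) weight 1/448
  (V=1, X=0, U=3, W=2, Y=0, Z=0) weight 3/224
  … 19 more
Group by U:
  weight(U=2) = 183/1792
  weight(U=3) = 153/1792
Total weight = 183/1792 + 153/1792 = 3/16
P(U=2 | obs) = 183/1792 / 3/16 = 61/112
P(U=3 | obs) = 153/1792 / 3/16 = 51/112

P(U = 3 | obs) = 51/112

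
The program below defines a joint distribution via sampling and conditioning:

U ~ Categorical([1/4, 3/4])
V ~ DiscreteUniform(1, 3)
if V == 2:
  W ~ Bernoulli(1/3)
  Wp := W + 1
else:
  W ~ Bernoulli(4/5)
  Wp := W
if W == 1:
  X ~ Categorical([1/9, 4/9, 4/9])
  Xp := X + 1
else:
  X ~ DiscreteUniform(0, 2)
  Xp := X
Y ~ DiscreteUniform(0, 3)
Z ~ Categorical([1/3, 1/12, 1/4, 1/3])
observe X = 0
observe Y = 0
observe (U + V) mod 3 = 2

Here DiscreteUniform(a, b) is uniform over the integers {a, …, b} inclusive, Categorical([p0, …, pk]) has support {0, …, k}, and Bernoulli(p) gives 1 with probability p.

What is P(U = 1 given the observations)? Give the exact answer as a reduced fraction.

Enumerate traces; 16 have nonzero weight after conditioning:
  (U=0, V=2, W=0, X=0, Y=0, Z=0) weight 1/648
  (U=0, V=2, W=0, X=0, Y=0, Z=1) weight 1/2592
  (U=0, V=2, W=0, X=0, Y=0, Z=2) weight 1/864
  (U=0, V=2, W=0, X=0, Y=0, Z=3) weight 1/648
  (U=0, V=2, W=1, X=0, Y=0, Z=0) weight 1/3888
  (U=0, V=2, W=1, X=0, Y=0, Z=1) weight 1/15552
  (U=0, V=2, W=1, X=0, Y=0, Z=2) weight 1/5184
  (U=0, V=2, W=1, X=0, Y=0, Z=3) weight 1/3888
  (U=1, V=1, W=0, X=0, Y=0, Z=0) weight 1/720
  … 7 more
Group by U:
  weight(U=0) = 7/1296
  weight(U=1) = 7/720
Total weight = 7/1296 + 7/720 = 49/3240
P(U=0 | obs) = 7/1296 / 49/3240 = 5/14
P(U=1 | obs) = 7/720 / 49/3240 = 9/14

P(U = 1 | obs) = 9/14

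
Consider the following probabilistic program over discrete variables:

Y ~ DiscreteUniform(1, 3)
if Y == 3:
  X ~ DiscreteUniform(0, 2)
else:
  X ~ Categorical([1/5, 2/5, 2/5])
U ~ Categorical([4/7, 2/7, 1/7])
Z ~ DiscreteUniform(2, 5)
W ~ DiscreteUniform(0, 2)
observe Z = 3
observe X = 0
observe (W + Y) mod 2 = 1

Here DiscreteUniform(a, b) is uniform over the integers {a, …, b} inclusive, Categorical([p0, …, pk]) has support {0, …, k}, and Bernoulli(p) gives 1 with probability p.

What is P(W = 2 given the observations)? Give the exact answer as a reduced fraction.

Enumerate traces; 15 have nonzero weight after conditioning:
  (Y=1, X=0, U=0, Z=3, W=0) weight 1/315
  (Y=1, X=0, U=0, Z=3, W=2) weight 1/315
  (Y=1, X=0, U=1, Z=3, W=0) weight 1/630
  (Y=1, X=0, U=1, Z=3, W=2) weight 1/630
  (Y=1, X=0, U=2, Z=3, W=0) weight 1/1260
  (Y=1, X=0, U=2, Z=3, W=2) weight 1/1260
  (Y=2, X=0, U=0, Z=3, W=1) weight 1/315
  (Y=2, X=0, U=1, Z=3, W=1) weight 1/630
  … 7 more
Group by W:
  weight(W=0) = 2/135
  weight(W=1) = 1/180
  weight(W=2) = 2/135
Total weight = 2/135 + 1/180 + 2/135 = 19/540
P(W=0 | obs) = 2/135 / 19/540 = 8/19
P(W=1 | obs) = 1/180 / 19/540 = 3/19
P(W=2 | obs) = 2/135 / 19/540 = 8/19

P(W = 2 | obs) = 8/19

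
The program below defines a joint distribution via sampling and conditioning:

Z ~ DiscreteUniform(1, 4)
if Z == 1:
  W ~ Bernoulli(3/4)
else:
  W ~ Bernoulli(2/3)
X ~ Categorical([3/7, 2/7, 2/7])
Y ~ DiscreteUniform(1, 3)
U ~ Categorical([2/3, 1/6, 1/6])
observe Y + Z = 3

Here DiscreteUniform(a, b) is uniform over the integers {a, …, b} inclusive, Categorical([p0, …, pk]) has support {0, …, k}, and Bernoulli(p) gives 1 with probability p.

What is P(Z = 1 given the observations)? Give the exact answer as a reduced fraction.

P(Z = 1 | obs) = 1/2

Enumerate traces; 36 have nonzero weight after conditioning:
  (Z=1, W=0, X=0, Y=2, U=0) weight 1/168
  (Z=1, W=0, X=0, Y=2, U=1) weight 1/672
  (Z=1, W=0, X=0, Y=2, U=2) weight 1/672
  (Z=1, W=0, X=1, Y=2, U=0) weight 1/252
  (Z=1, W=0, X=1, Y=2, U=1) weight 1/1008
  (Z=1, W=0, X=1, Y=2, U=2) weight 1/1008
  (Z=1, W=0, X=2, Y=2, U=0) weight 1/252
  (Z=1, W=0, X=2, Y=2, U=1) weight 1/1008
  (Z=2, W=0, X=0, Y=1, U=0) weight 1/126
  … 27 more
Group by Z:
  weight(Z=1) = 1/12
  weight(Z=2) = 1/12
Total weight = 1/12 + 1/12 = 1/6
P(Z=1 | obs) = 1/12 / 1/6 = 1/2
P(Z=2 | obs) = 1/12 / 1/6 = 1/2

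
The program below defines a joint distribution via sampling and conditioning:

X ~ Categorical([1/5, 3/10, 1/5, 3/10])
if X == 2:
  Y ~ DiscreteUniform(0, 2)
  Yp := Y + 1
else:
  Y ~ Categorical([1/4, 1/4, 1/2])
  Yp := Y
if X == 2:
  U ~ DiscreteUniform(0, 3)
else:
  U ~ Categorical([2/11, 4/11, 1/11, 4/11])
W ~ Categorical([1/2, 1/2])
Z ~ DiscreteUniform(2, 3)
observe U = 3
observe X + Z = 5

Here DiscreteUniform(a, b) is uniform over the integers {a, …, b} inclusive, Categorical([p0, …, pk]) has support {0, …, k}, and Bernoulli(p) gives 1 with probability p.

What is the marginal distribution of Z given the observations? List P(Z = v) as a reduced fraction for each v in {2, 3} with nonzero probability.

P(Z=2) = 24/35, P(Z=3) = 11/35

Enumerate traces; 12 have nonzero weight after conditioning:
  (X=2, Y=0, U=3, W=0, Z=3) weight 1/240
  (X=2, Y=0, U=3, W=1, Z=3) weight 1/240
  (X=2, Y=1, U=3, W=0, Z=3) weight 1/240
  (X=2, Y=1, U=3, W=1, Z=3) weight 1/240
  (X=2, Y=2, U=3, W=0, Z=3) weight 1/240
  (X=2, Y=2, U=3, W=1, Z=3) weight 1/240
  (X=3, Y=0, U=3, W=0, Z=2) weight 3/440
  (X=3, Y=0, U=3, W=1, Z=2) weight 3/440
  … 4 more
Group by Z:
  weight(Z=2) = 3/55
  weight(Z=3) = 1/40
Total weight = 3/55 + 1/40 = 7/88
P(Z=2 | obs) = 3/55 / 7/88 = 24/35
P(Z=3 | obs) = 1/40 / 7/88 = 11/35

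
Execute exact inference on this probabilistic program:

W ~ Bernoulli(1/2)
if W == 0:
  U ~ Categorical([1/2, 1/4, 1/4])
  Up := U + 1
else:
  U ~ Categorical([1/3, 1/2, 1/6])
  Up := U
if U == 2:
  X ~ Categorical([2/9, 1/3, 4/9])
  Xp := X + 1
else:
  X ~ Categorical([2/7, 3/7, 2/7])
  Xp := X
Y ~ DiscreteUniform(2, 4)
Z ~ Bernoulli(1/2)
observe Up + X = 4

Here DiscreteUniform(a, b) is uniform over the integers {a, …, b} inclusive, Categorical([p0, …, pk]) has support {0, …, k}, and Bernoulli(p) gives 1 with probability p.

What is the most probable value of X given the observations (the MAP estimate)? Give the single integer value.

argmax_v P(X = v | obs) = 2

Enumerate traces; 18 have nonzero weight after conditioning:
  (W=0, U=1, X=2, Y=2, Z=0) weight 1/168
  (W=0, U=1, X=2, Y=2, Z=1) weight 1/168
  (W=0, U=1, X=2, Y=3, Z=0) weight 1/168
  (W=0, U=1, X=2, Y=3, Z=1) weight 1/168
  (W=0, U=1, X=2, Y=4, Z=0) weight 1/168
  (W=0, U=1, X=2, Y=4, Z=1) weight 1/168
  (W=0, U=2, X=1, Y=2, Z=0) weight 1/144
  (W=0, U=2, X=1, Y=2, Z=1) weight 1/144
  … 10 more
Group by X:
  weight(X=1) = 1/24
  weight(X=2) = 55/756
Total weight = 1/24 + 55/756 = 173/1512
P(X=1 | obs) = 1/24 / 173/1512 = 63/173
P(X=2 | obs) = 55/756 / 173/1512 = 110/173
argmax = 2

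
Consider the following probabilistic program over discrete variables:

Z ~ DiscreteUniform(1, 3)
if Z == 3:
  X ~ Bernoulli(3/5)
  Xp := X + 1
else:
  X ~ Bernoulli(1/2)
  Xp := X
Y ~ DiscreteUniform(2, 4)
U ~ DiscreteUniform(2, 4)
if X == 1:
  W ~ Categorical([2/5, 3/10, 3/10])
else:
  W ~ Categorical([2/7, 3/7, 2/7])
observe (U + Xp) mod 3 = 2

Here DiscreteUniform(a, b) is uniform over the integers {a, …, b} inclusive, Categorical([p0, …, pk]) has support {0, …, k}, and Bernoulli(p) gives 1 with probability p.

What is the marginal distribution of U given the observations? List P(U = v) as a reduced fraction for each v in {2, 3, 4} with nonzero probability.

P(U=2) = 1/3, P(U=3) = 1/5, P(U=4) = 7/15

Enumerate traces; 54 have nonzero weight after conditioning:
  (Z=1, X=0, Y=2, U=2, W=0) weight 1/189
  (Z=1, X=0, Y=2, U=2, W=1) weight 1/126
  (Z=1, X=0, Y=2, U=2, W=2) weight 1/189
  (Z=1, X=0, Y=3, U=2, W=0) weight 1/189
  (Z=1, X=0, Y=3, U=2, W=1) weight 1/126
  (Z=1, X=0, Y=3, U=2, W=2) weight 1/189
  (Z=1, X=0, Y=4, U=2, W=0) weight 1/189
  (Z=1, X=0, Y=4, U=2, W=1) weight 1/126
  (Z=1, X=1, Y=2, U=4, W=0) weight 1/135
  (Z=3, X=1, Y=2, U=3, W=0) weight 2/225
  … 44 more
Group by U:
  weight(U=2) = 1/9
  weight(U=3) = 1/15
  weight(U=4) = 7/45
Total weight = 1/9 + 1/15 + 7/45 = 1/3
P(U=2 | obs) = 1/9 / 1/3 = 1/3
P(U=3 | obs) = 1/15 / 1/3 = 1/5
P(U=4 | obs) = 7/45 / 1/3 = 7/15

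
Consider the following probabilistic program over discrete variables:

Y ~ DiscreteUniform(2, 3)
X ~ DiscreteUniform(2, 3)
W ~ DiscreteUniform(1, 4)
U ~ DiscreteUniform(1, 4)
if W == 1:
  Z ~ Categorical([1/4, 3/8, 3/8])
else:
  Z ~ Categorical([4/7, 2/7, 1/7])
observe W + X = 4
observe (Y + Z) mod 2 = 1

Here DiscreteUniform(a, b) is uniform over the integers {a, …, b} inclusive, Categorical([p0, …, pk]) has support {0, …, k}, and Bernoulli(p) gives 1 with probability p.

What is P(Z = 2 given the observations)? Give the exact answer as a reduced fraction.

Enumerate traces; 24 have nonzero weight after conditioning:
  (Y=2, X=2, W=2, U=1, Z=1) weight 1/224
  (Y=2, X=2, W=2, U=2, Z=1) weight 1/224
  (Y=2, X=2, W=2, U=3, Z=1) weight 1/224
  (Y=2, X=2, W=2, U=4, Z=1) weight 1/224
  (Y=2, X=3, W=1, U=1, Z=1) weight 3/512
  (Y=2, X=3, W=1, U=2, Z=1) weight 3/512
  (Y=2, X=3, W=1, U=3, Z=1) weight 3/512
  (Y=2, X=3, W=1, U=4, Z=1) weight 3/512
  (Y=3, X=2, W=2, U=1, Z=0) weight 1/112
  (Y=3, X=2, W=2, U=1, Z=2) weight 1/448
  … 14 more
Group by Z:
  weight(Z=0) = 23/448
  weight(Z=1) = 37/896
  weight(Z=2) = 29/896
Total weight = 23/448 + 37/896 + 29/896 = 1/8
P(Z=0 | obs) = 23/448 / 1/8 = 23/56
P(Z=1 | obs) = 37/896 / 1/8 = 37/112
P(Z=2 | obs) = 29/896 / 1/8 = 29/112

P(Z = 2 | obs) = 29/112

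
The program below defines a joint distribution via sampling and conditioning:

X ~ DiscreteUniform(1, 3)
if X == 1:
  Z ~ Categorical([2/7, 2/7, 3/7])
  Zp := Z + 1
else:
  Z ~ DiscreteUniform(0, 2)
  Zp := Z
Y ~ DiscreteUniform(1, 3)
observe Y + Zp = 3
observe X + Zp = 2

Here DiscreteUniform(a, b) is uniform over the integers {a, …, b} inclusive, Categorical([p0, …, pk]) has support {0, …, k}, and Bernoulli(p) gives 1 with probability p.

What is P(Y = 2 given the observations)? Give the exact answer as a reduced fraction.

Enumerate traces; 2 have nonzero weight after conditioning:
  (X=1, Z=0, Y=2) weight 2/63
  (X=2, Z=0, Y=3) weight 1/27
Group by Y:
  weight(Y=2) = 2/63
  weight(Y=3) = 1/27
Total weight = 2/63 + 1/27 = 13/189
P(Y=2 | obs) = 2/63 / 13/189 = 6/13
P(Y=3 | obs) = 1/27 / 13/189 = 7/13

P(Y = 2 | obs) = 6/13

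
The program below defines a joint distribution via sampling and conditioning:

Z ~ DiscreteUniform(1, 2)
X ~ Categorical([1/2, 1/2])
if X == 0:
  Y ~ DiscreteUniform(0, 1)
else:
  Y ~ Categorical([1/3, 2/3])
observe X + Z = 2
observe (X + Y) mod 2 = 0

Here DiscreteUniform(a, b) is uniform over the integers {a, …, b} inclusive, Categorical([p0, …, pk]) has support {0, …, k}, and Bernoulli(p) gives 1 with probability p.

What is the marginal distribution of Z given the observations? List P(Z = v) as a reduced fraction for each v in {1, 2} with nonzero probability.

Enumerate traces; 2 have nonzero weight after conditioning:
  (Z=1, X=1, Y=1) weight 1/6
  (Z=2, X=0, Y=0) weight 1/8
Group by Z:
  weight(Z=1) = 1/6
  weight(Z=2) = 1/8
Total weight = 1/6 + 1/8 = 7/24
P(Z=1 | obs) = 1/6 / 7/24 = 4/7
P(Z=2 | obs) = 1/8 / 7/24 = 3/7

P(Z=1) = 4/7, P(Z=2) = 3/7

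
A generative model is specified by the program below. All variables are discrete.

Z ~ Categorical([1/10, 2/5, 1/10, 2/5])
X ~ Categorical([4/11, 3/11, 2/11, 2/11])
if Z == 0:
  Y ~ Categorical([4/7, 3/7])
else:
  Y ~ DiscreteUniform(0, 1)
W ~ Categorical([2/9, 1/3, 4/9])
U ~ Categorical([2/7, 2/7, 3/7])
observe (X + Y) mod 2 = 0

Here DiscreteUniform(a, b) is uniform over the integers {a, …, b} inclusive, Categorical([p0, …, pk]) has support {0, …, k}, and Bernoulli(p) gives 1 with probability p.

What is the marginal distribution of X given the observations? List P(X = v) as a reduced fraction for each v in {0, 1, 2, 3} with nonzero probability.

Enumerate traces; 144 have nonzero weight after conditioning:
  (Z=0, X=0, Y=0, W=0, U=0) weight 32/24255
  (Z=0, X=0, Y=0, W=0, U=1) weight 32/24255
  (Z=0, X=0, Y=0, W=0, U=2) weight 16/8085
  (Z=0, X=0, Y=0, W=1, U=0) weight 16/8085
  (Z=0, X=0, Y=0, W=1, U=1) weight 16/8085
  (Z=0, X=0, Y=0, W=1, U=2) weight 8/2695
  (Z=0, X=0, Y=0, W=2, U=0) weight 64/24255
  (Z=0, X=0, Y=0, W=2, U=1) weight 64/24255
  (Z=0, X=1, Y=1, W=0, U=0) weight 2/2695
  (Z=0, X=2, Y=0, W=0, U=0) weight 16/24255
  … 134 more
Group by X:
  weight(X=0) = 71/385
  weight(X=1) = 207/1540
  weight(X=2) = 71/770
  weight(X=3) = 69/770
Total weight = 71/385 + 207/1540 + 71/770 + 69/770 = 771/1540
P(X=0 | obs) = 71/385 / 771/1540 = 284/771
P(X=1 | obs) = 207/1540 / 771/1540 = 69/257
P(X=2 | obs) = 71/770 / 771/1540 = 142/771
P(X=3 | obs) = 69/770 / 771/1540 = 46/257

P(X=0) = 284/771, P(X=1) = 69/257, P(X=2) = 142/771, P(X=3) = 46/257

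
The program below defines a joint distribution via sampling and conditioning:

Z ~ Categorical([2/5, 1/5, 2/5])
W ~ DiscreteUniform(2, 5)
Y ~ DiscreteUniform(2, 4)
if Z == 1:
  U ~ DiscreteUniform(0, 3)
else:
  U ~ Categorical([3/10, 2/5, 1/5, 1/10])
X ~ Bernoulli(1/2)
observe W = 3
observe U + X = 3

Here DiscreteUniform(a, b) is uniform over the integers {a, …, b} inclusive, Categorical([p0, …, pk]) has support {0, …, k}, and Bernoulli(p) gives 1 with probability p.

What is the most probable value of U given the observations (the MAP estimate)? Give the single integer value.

Enumerate traces; 18 have nonzero weight after conditioning:
  (Z=0, W=3, Y=2, U=2, X=1) weight 1/300
  (Z=0, W=3, Y=2, U=3, X=0) weight 1/600
  (Z=0, W=3, Y=3, U=2, X=1) weight 1/300
  (Z=0, W=3, Y=3, U=3, X=0) weight 1/600
  (Z=0, W=3, Y=4, U=2, X=1) weight 1/300
  (Z=0, W=3, Y=4, U=3, X=0) weight 1/600
  (Z=1, W=3, Y=2, U=2, X=1) weight 1/480
  (Z=1, W=3, Y=2, U=3, X=0) weight 1/480
  … 10 more
Group by U:
  weight(U=2) = 21/800
  weight(U=3) = 13/800
Total weight = 21/800 + 13/800 = 17/400
P(U=2 | obs) = 21/800 / 17/400 = 21/34
P(U=3 | obs) = 13/800 / 17/400 = 13/34
argmax = 2

argmax_v P(U = v | obs) = 2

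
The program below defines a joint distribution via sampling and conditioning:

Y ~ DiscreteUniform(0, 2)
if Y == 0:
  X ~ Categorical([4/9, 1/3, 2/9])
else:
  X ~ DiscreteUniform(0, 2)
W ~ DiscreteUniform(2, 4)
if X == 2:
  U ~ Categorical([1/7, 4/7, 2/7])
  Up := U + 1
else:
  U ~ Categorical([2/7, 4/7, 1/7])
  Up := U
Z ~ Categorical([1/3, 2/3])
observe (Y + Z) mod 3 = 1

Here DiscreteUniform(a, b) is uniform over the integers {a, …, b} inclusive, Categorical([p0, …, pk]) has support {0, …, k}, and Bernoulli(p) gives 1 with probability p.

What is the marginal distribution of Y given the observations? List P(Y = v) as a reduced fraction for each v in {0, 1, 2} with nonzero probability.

P(Y=0) = 2/3, P(Y=1) = 1/3

Enumerate traces; 54 have nonzero weight after conditioning:
  (Y=0, X=0, W=2, U=0, Z=1) weight 16/1701
  (Y=0, X=0, W=2, U=1, Z=1) weight 32/1701
  (Y=0, X=0, W=2, U=2, Z=1) weight 8/1701
  (Y=0, X=0, W=3, U=0, Z=1) weight 16/1701
  (Y=0, X=0, W=3, U=1, Z=1) weight 32/1701
  (Y=0, X=0, W=3, U=2, Z=1) weight 8/1701
  (Y=0, X=0, W=4, U=0, Z=1) weight 16/1701
  (Y=0, X=0, W=4, U=1, Z=1) weight 32/1701
  (Y=1, X=0, W=2, U=0, Z=0) weight 2/567
  … 45 more
Group by Y:
  weight(Y=0) = 2/9
  weight(Y=1) = 1/9
Total weight = 2/9 + 1/9 = 1/3
P(Y=0 | obs) = 2/9 / 1/3 = 2/3
P(Y=1 | obs) = 1/9 / 1/3 = 1/3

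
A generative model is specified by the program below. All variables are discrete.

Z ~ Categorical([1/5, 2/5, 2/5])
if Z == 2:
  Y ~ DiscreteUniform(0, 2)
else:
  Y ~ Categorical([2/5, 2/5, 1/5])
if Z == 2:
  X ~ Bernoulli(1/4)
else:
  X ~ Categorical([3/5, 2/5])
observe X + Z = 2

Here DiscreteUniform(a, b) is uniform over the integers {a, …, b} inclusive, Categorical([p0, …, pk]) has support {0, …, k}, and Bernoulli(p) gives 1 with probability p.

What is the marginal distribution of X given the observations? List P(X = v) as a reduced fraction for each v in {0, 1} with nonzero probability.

P(X=0) = 15/23, P(X=1) = 8/23

Enumerate traces; 6 have nonzero weight after conditioning:
  (Z=1, Y=0, X=1) weight 8/125
  (Z=1, Y=1, X=1) weight 8/125
  (Z=1, Y=2, X=1) weight 4/125
  (Z=2, Y=0, X=0) weight 1/10
  (Z=2, Y=1, X=0) weight 1/10
  (Z=2, Y=2, X=0) weight 1/10
Group by X:
  weight(X=0) = 3/10
  weight(X=1) = 4/25
Total weight = 3/10 + 4/25 = 23/50
P(X=0 | obs) = 3/10 / 23/50 = 15/23
P(X=1 | obs) = 4/25 / 23/50 = 8/23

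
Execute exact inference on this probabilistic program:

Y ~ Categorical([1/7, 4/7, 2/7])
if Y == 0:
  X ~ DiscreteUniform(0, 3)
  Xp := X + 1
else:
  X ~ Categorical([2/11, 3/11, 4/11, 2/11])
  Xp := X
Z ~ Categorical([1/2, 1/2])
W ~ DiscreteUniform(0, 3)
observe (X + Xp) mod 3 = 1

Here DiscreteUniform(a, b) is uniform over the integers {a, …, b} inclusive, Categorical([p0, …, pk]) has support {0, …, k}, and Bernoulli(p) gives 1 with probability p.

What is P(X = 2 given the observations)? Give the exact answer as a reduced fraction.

Enumerate traces; 32 have nonzero weight after conditioning:
  (Y=0, X=0, Z=0, W=0) weight 1/224
  (Y=0, X=0, Z=0, W=1) weight 1/224
  (Y=0, X=0, Z=0, W=2) weight 1/224
  (Y=0, X=0, Z=0, W=3) weight 1/224
  (Y=0, X=0, Z=1, W=0) weight 1/224
  (Y=0, X=0, Z=1, W=1) weight 1/224
  (Y=0, X=0, Z=1, W=2) weight 1/224
  (Y=0, X=0, Z=1, W=3) weight 1/224
  (Y=0, X=3, Z=0, W=0) weight 1/224
  (Y=1, X=2, Z=0, W=0) weight 2/77
  … 22 more
Group by X:
  weight(X=0) = 1/28
  weight(X=2) = 24/77
  weight(X=3) = 1/28
Total weight = 1/28 + 24/77 + 1/28 = 59/154
P(X=0 | obs) = 1/28 / 59/154 = 11/118
P(X=2 | obs) = 24/77 / 59/154 = 48/59
P(X=3 | obs) = 1/28 / 59/154 = 11/118

P(X = 2 | obs) = 48/59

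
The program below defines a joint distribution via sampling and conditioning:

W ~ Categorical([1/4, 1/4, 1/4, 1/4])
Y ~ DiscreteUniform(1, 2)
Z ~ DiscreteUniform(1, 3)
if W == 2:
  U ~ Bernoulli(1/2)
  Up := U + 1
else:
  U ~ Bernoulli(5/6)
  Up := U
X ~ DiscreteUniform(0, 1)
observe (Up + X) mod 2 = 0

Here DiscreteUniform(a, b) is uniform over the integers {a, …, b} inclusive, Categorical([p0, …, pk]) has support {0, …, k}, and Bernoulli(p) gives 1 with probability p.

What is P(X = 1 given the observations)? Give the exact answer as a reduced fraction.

Enumerate traces; 48 have nonzero weight after conditioning:
  (W=0, Y=1, Z=1, U=0, X=0) weight 1/288
  (W=0, Y=1, Z=1, U=1, X=1) weight 5/288
  (W=0, Y=1, Z=2, U=0, X=0) weight 1/288
  (W=0, Y=1, Z=2, U=1, X=1) weight 5/288
  (W=0, Y=1, Z=3, U=0, X=0) weight 1/288
  (W=0, Y=1, Z=3, U=1, X=1) weight 5/288
  (W=0, Y=2, Z=1, U=0, X=0) weight 1/288
  (W=0, Y=2, Z=1, U=1, X=1) weight 5/288
  … 40 more
Group by X:
  weight(X=0) = 1/8
  weight(X=1) = 3/8
Total weight = 1/8 + 3/8 = 1/2
P(X=0 | obs) = 1/8 / 1/2 = 1/4
P(X=1 | obs) = 3/8 / 1/2 = 3/4

P(X = 1 | obs) = 3/4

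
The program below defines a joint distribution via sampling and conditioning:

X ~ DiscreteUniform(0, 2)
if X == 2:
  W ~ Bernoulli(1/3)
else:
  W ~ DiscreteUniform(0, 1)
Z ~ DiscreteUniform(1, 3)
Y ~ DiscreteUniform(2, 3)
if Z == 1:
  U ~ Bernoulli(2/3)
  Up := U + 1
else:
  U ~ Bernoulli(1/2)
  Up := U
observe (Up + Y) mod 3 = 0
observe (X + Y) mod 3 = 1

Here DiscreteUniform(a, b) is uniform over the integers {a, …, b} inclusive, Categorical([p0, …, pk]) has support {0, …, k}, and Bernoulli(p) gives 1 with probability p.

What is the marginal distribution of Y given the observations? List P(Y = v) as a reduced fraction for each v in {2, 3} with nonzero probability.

P(Y=2) = 4/7, P(Y=3) = 3/7

Enumerate traces; 10 have nonzero weight after conditioning:
  (X=1, W=0, Z=2, Y=3, U=0) weight 1/72
  (X=1, W=0, Z=3, Y=3, U=0) weight 1/72
  (X=1, W=1, Z=2, Y=3, U=0) weight 1/72
  (X=1, W=1, Z=3, Y=3, U=0) weight 1/72
  (X=2, W=0, Z=1, Y=2, U=0) weight 1/81
  (X=2, W=0, Z=2, Y=2, U=1) weight 1/54
  (X=2, W=0, Z=3, Y=2, U=1) weight 1/54
  (X=2, W=1, Z=1, Y=2, U=0) weight 1/162
  … 2 more
Group by Y:
  weight(Y=2) = 2/27
  weight(Y=3) = 1/18
Total weight = 2/27 + 1/18 = 7/54
P(Y=2 | obs) = 2/27 / 7/54 = 4/7
P(Y=3 | obs) = 1/18 / 7/54 = 3/7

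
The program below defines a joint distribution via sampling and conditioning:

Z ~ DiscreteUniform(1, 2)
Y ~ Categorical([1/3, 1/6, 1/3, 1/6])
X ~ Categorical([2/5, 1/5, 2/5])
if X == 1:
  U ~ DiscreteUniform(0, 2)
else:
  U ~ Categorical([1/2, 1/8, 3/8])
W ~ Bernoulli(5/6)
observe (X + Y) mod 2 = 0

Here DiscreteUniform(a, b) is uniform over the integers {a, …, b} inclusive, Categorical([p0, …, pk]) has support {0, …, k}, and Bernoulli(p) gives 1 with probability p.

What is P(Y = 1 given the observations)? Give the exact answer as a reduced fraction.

Enumerate traces; 72 have nonzero weight after conditioning:
  (Z=1, Y=0, X=0, U=0, W=0) weight 1/180
  (Z=1, Y=0, X=0, U=0, W=1) weight 1/36
  (Z=1, Y=0, X=0, U=1, W=0) weight 1/720
  (Z=1, Y=0, X=0, U=1, W=1) weight 1/144
  (Z=1, Y=0, X=0, U=2, W=0) weight 1/240
  (Z=1, Y=0, X=0, U=2, W=1) weight 1/48
  (Z=1, Y=0, X=2, U=0, W=0) weight 1/180
  (Z=1, Y=0, X=2, U=0, W=1) weight 1/36
  (Z=1, Y=1, X=1, U=0, W=0) weight 1/1080
  (Z=1, Y=2, X=0, U=0, W=0) weight 1/180
  … 62 more
Group by Y:
  weight(Y=0) = 4/15
  weight(Y=1) = 1/30
  weight(Y=2) = 4/15
  weight(Y=3) = 1/30
Total weight = 4/15 + 1/30 + 4/15 + 1/30 = 3/5
P(Y=0 | obs) = 4/15 / 3/5 = 4/9
P(Y=1 | obs) = 1/30 / 3/5 = 1/18
P(Y=2 | obs) = 4/15 / 3/5 = 4/9
P(Y=3 | obs) = 1/30 / 3/5 = 1/18

P(Y = 1 | obs) = 1/18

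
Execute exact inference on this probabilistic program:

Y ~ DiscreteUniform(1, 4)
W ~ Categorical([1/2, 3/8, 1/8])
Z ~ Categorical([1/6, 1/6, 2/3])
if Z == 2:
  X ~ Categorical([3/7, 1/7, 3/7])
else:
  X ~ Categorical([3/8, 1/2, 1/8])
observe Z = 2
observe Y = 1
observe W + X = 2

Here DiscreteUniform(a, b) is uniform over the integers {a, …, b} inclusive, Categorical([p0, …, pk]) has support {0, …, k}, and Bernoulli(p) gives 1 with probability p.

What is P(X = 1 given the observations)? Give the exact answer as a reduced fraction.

P(X = 1 | obs) = 1/6

Enumerate traces; 3 have nonzero weight after conditioning:
  (Y=1, W=0, Z=2, X=2) weight 1/28
  (Y=1, W=1, Z=2, X=1) weight 1/112
  (Y=1, W=2, Z=2, X=0) weight 1/112
Group by X:
  weight(X=0) = 1/112
  weight(X=1) = 1/112
  weight(X=2) = 1/28
Total weight = 1/112 + 1/112 + 1/28 = 3/56
P(X=0 | obs) = 1/112 / 3/56 = 1/6
P(X=1 | obs) = 1/112 / 3/56 = 1/6
P(X=2 | obs) = 1/28 / 3/56 = 2/3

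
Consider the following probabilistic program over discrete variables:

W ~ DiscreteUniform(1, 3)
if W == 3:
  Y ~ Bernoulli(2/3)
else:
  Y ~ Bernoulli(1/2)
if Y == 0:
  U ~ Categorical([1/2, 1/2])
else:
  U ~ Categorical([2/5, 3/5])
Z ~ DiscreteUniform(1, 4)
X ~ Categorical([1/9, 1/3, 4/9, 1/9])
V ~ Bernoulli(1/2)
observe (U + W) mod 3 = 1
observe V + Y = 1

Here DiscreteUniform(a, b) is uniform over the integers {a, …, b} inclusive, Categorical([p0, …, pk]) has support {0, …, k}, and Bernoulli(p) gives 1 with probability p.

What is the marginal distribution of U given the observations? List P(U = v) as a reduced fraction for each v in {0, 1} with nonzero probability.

P(U=0) = 27/61, P(U=1) = 34/61

Enumerate traces; 64 have nonzero weight after conditioning:
  (W=1, Y=0, U=0, Z=1, X=0, V=1) weight 1/864
  (W=1, Y=0, U=0, Z=1, X=1, V=1) weight 1/288
  (W=1, Y=0, U=0, Z=1, X=2, V=1) weight 1/216
  (W=1, Y=0, U=0, Z=1, X=3, V=1) weight 1/864
  (W=1, Y=0, U=0, Z=2, X=0, V=1) weight 1/864
  (W=1, Y=0, U=0, Z=2, X=1, V=1) weight 1/288
  (W=1, Y=0, U=0, Z=2, X=2, V=1) weight 1/216
  (W=1, Y=0, U=0, Z=2, X=3, V=1) weight 1/864
  (W=3, Y=0, U=1, Z=1, X=0, V=1) weight 1/1296
  … 55 more
Group by U:
  weight(U=0) = 3/40
  weight(U=1) = 17/180
Total weight = 3/40 + 17/180 = 61/360
P(U=0 | obs) = 3/40 / 61/360 = 27/61
P(U=1 | obs) = 17/180 / 61/360 = 34/61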